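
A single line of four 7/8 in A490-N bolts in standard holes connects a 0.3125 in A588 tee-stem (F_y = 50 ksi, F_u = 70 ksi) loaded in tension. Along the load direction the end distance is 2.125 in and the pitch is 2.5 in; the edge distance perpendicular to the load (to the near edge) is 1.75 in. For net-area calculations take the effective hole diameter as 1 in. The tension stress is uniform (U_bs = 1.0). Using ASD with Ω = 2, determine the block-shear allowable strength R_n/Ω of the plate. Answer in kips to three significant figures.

53.9 kips

Shear plane L_v = 2.125 + 3·2.5 = 9.625 in; A_gv = 9.625 × 0.3125 = 3.008 in².
A_nv = (9.625 − 3.5·1) × 0.3125 = 1.914 in².
A_nt = (1.75 − 0.5·1) × 0.3125 = 0.3906 in².
0.6 F_u A_nv = 80.39 kips; 0.6 F_y A_gv = 90.23 kips → shear rupture governs the shear term.
R_n = 80.39 + 1.0 × 70 × 0.3906 = 107.7 kips.
Allowable strength R_n/Ω = 107.7 / 2 = 53.9 kips.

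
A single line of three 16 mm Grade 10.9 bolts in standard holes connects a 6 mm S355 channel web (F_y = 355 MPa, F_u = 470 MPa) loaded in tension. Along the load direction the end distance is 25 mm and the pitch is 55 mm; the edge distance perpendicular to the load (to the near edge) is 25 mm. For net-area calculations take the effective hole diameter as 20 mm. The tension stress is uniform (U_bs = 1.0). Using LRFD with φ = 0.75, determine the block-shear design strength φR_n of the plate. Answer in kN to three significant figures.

Shear plane L_v = 25 + 2·55 = 135 mm; A_gv = 135 × 6 = 810 mm².
A_nv = (135 − 2.5·20) × 6 = 510 mm².
A_nt = (25 − 0.5·20) × 6 = 90 mm².
0.6 F_u A_nv = 143.8 kN; 0.6 F_y A_gv = 172.5 kN → shear rupture governs the shear term.
R_n = 143.8 + 1.0 × 470 × 90 / 1000 = 186.1 kN.
Design strength φR_n = 0.75 × 186.1 = 140 kN.

140 kN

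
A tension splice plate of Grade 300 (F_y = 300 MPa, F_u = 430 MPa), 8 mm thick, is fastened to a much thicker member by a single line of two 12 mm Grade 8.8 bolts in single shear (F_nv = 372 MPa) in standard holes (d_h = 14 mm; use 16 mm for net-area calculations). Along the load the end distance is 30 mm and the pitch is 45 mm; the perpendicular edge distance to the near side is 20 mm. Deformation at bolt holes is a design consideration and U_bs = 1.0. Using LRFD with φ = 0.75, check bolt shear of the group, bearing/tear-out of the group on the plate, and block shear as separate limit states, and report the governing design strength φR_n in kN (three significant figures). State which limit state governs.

Bolt shear: A_b = π·12²/4 = 113.1 mm²; R_n = 372 × 113.1 × 2 × 1 / 1000 = 84.14 kN → 0.75 × 84.14 = 63.1 kN.
Bearing: edge l_c = 23, r_n = 94.94 kN; interior l_c = 31, r_n = 99.07 kN; R_n = 94.94 + 1·99.07 = 194 kN → 146 kN.
Block shear: A_gv = 600, A_nv = 408, A_nt = 96 mm²; R_n = min(0.6F_uA_nv, 0.6F_yA_gv) + U_bs·F_u·A_nt = 146.5 kN → 110 kN.
Bolt shear governs: 63.1 kN.

63.1 kN (bolt shear governs)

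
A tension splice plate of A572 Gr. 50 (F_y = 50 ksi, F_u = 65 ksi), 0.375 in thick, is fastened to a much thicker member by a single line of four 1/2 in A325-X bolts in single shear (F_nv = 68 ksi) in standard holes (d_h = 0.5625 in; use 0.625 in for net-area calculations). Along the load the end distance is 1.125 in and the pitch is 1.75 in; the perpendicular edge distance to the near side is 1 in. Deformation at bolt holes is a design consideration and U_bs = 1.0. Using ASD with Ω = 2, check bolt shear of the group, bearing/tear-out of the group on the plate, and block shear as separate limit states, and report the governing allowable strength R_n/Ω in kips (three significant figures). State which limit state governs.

26.7 kips (bolt shear governs)

Bolt shear: A_b = π·0.5²/4 = 0.1963 in²; R_n = 68 × 0.1963 × 4 × 1 = 53.41 kips → 53.41 / 2 = 26.7 kips.
Bearing: edge l_c = 0.8438, r_n = 24.68 kips; interior l_c = 1.188, r_n = 29.25 kips; R_n = 24.68 + 3·29.25 = 112.4 kips → 56.2 kips.
Block shear: A_gv = 2.391, A_nv = 1.57, A_nt = 0.2578 in²; R_n = min(0.6F_uA_nv, 0.6F_yA_gv) + U_bs·F_u·A_nt = 78 kips → 39 kips.
Bolt shear governs: 26.7 kips.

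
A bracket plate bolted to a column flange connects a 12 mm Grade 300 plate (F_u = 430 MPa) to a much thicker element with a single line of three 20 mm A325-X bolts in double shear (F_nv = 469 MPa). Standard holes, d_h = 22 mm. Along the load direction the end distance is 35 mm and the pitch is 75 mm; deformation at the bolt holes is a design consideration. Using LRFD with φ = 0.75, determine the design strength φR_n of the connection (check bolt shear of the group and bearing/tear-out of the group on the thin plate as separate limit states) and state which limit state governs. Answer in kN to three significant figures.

Bolt shear: A_b = π·20²/4 = 314.2 mm²; R_n = 469 × 314.2 × 3 × 2 / 1000 = 884 kN → 0.75 × 884 = 663 kN.
Bearing (1.2 l_c t F_u ≤ 2.4 d t F_u): upper limit = 2.4·20·12·430 / 1000 = 247.7 kN.
  Edge l_c = 35 − 22/2 = 24 → r_n = 148.6 kN; interior l_c = 75 − 22 = 53 → r_n = 247.7 kN.
  R_n,bearing = 1·148.6 + 2·247.7 = 644 kN → 0.75 × 644 = 483 kN.
Bearing governs: 483 kN.

483 kN (bearing governs)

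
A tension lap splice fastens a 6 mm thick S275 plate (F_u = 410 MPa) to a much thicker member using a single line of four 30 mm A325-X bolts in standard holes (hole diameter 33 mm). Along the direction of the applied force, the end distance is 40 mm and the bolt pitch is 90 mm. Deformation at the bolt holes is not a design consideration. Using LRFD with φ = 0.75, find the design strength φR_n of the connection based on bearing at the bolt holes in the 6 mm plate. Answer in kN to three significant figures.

538 kN

Per bolt r_n = 1.5 l_c t F_u ≤ 3.0 d t F_u; upper limit = 3.0 × 30 × 6 × 410 / 1000 = 221.4 kN.
Edge bolt: l_c = 40 − 33/2 = 23.5 mm → 1.5 × 23.5 × 6 × 410 / 1000 = 86.72 → r_n = 86.72 kN.
Interior bolts: l_c = 90 − 33 = 57 mm → 1.5 × 57 × 6 × 410 / 1000 = 210.3 → r_n = 210.3 kN.
R_n = 1 × 86.72 + 3 × 210.3 = 717.7 kN.
Design strength φR_n = 0.75 × 717.7 = 538 kN.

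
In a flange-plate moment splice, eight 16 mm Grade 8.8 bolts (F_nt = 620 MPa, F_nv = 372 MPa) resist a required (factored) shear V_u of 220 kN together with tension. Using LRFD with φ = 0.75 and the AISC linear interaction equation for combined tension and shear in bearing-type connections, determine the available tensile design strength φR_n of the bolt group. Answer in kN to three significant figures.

606 kN

A_b = π·16²/4 = 201.1 mm²; f_rv = 220 × 1000 / (8 × 201.1) = 136.8 MPa.
F'_nt = 1.3 F_nt − (F_nt / φF_nv) f_rv = 1.3·620 − (620/(0.75·372))·136.8 = 502.1 MPa, capped at F_nt → F'_nt = 502.1 MPa.
R_n = F'_nt · A_b · n = 502.1 × 201.1 × 8 / 1000 = 807.6 kN.
Design strength φR_n = 0.75 × 807.6 = 606 kN.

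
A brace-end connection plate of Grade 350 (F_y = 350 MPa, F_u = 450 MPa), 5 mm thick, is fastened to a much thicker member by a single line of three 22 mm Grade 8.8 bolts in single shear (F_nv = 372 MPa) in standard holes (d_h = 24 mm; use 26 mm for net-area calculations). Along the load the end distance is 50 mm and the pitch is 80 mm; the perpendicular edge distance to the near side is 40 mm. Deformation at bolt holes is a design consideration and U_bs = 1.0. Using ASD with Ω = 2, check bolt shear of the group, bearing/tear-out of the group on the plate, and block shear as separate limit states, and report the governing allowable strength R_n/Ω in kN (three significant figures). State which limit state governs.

128 kN (block shear governs)

Bolt shear: A_b = π·22²/4 = 380.1 mm²; R_n = 372 × 380.1 × 3 × 1 / 1000 = 424.2 kN → 424.2 / 2 = 212 kN.
Bearing: edge l_c = 38, r_n = 102.6 kN; interior l_c = 56, r_n = 118.8 kN; R_n = 102.6 + 2·118.8 = 340.2 kN → 170 kN.
Block shear: A_gv = 1050, A_nv = 725, A_nt = 135 mm²; R_n = min(0.6F_uA_nv, 0.6F_yA_gv) + U_bs·F_u·A_nt = 256.5 kN → 128 kN.
Block shear governs: 128 kN.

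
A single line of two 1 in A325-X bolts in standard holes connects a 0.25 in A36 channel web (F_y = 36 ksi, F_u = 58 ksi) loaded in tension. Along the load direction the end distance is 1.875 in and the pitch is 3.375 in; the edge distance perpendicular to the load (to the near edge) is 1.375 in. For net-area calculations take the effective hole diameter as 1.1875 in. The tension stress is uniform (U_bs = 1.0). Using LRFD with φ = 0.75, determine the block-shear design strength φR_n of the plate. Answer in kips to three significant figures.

Shear plane L_v = 1.875 + 1·3.375 = 5.25 in; A_gv = 5.25 × 0.25 = 1.312 in².
A_nv = (5.25 − 1.5·1.1875) × 0.25 = 0.8672 in².
A_nt = (1.375 − 0.5·1.1875) × 0.25 = 0.1953 in².
0.6 F_u A_nv = 30.18 kips; 0.6 F_y A_gv = 28.35 kips → shear yielding governs the shear term.
R_n = 28.35 + 1.0 × 58 × 0.1953 = 39.68 kips.
Design strength φR_n = 0.75 × 39.68 = 29.8 kips.

29.8 kips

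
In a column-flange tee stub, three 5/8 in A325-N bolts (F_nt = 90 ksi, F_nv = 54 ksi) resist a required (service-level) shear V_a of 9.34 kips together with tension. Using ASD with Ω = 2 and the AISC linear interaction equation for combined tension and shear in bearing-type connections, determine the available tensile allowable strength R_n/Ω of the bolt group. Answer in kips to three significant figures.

A_b = π·0.625²/4 = 0.3068 in²; f_rv = 9.34 / (3 × 0.3068) = 10.15 ksi.
F'_nt = 1.3 F_nt − (Ω F_nt / F_nv) f_rv = 1.3·90 − (2·90/54)·10.15 = 83.17 ksi, capped at F_nt → F'_nt = 83.17 ksi.
R_n = F'_nt · A_b · n = 83.17 × 0.3068 × 3 = 76.55 kips.
Allowable strength R_n/Ω = 76.55 / 2 = 38.3 kips.

38.3 kips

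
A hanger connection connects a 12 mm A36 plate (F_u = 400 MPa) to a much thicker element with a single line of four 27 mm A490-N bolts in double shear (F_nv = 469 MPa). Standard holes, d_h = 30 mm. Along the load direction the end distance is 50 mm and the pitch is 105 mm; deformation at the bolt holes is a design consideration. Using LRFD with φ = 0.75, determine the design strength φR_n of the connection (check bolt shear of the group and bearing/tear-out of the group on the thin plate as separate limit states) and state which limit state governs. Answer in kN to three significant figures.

851 kN (bearing governs)

Bolt shear: A_b = π·27²/4 = 572.6 mm²; R_n = 469 × 572.6 × 4 × 2 / 1000 = 2148 kN → 0.75 × 2148 = 1610 kN.
Bearing (1.2 l_c t F_u ≤ 2.4 d t F_u): upper limit = 2.4·27·12·400 / 1000 = 311 kN.
  Edge l_c = 50 − 30/2 = 35 → r_n = 201.6 kN; interior l_c = 105 − 30 = 75 → r_n = 311 kN.
  R_n,bearing = 1·201.6 + 3·311 = 1135 kN → 0.75 × 1135 = 851 kN.
Bearing governs: 851 kN.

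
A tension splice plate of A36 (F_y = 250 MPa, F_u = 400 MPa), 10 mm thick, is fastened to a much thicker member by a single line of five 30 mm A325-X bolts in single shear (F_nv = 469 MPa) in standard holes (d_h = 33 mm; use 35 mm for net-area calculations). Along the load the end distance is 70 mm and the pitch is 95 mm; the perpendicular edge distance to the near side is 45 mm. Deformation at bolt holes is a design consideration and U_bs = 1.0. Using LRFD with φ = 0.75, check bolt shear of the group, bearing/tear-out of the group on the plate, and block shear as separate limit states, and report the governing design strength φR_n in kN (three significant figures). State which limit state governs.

589 kN (block shear governs)

Bolt shear: A_b = π·30²/4 = 706.9 mm²; R_n = 469 × 706.9 × 5 × 1 / 1000 = 1658 kN → 0.75 × 1658 = 1240 kN.
Bearing: edge l_c = 53.5, r_n = 256.8 kN; interior l_c = 62, r_n = 288 kN; R_n = 256.8 + 4·288 = 1409 kN → 1060 kN.
Block shear: A_gv = 4500, A_nv = 2925, A_nt = 275 mm²; R_n = min(0.6F_uA_nv, 0.6F_yA_gv) + U_bs·F_u·A_nt = 785 kN → 589 kN.
Block shear governs: 589 kN.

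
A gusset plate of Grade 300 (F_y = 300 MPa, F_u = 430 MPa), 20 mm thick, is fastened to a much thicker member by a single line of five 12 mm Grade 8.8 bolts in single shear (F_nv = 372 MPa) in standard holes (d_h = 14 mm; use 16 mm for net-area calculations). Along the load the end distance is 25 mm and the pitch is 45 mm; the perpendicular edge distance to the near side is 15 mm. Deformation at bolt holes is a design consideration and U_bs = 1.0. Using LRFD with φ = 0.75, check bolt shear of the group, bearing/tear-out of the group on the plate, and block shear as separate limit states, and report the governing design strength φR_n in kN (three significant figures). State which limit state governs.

158 kN (bolt shear governs)

Bolt shear: A_b = π·12²/4 = 113.1 mm²; R_n = 372 × 113.1 × 5 × 1 / 1000 = 210.4 kN → 0.75 × 210.4 = 158 kN.
Bearing: edge l_c = 18, r_n = 185.8 kN; interior l_c = 31, r_n = 247.7 kN; R_n = 185.8 + 4·247.7 = 1176 kN → 882 kN.
Block shear: A_gv = 4100, A_nv = 2660, A_nt = 140 mm²; R_n = min(0.6F_uA_nv, 0.6F_yA_gv) + U_bs·F_u·A_nt = 746.5 kN → 560 kN.
Bolt shear governs: 158 kN.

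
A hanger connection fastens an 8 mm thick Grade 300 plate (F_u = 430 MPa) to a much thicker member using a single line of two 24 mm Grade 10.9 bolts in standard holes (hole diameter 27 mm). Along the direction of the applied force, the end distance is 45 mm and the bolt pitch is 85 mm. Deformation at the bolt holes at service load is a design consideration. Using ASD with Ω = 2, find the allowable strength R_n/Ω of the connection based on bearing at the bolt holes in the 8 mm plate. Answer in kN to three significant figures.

164 kN

Per bolt r_n = 1.2 l_c t F_u ≤ 2.4 d t F_u; upper limit = 2.4 × 24 × 8 × 430 / 1000 = 198.1 kN.
Edge bolt: l_c = 45 − 27/2 = 31.5 mm → 1.2 × 31.5 × 8 × 430 / 1000 = 130 → r_n = 130 kN.
Interior bolts: l_c = 85 − 27 = 58 mm → 1.2 × 58 × 8 × 430 / 1000 = 239.4 → r_n = 198.1 kN.
R_n = 1 × 130 + 1 × 198.1 = 328.2 kN.
Allowable strength R_n/Ω = 328.2 / 2 = 164 kN.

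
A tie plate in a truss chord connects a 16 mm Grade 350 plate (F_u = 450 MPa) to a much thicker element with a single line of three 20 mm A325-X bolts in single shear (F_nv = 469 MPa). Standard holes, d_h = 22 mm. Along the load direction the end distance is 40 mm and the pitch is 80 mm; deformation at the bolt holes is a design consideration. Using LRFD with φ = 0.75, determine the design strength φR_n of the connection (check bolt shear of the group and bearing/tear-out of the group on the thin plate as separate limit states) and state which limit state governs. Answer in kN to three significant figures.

Bolt shear: A_b = π·20²/4 = 314.2 mm²; R_n = 469 × 314.2 × 3 × 1 / 1000 = 442 kN → 0.75 × 442 = 332 kN.
Bearing (1.2 l_c t F_u ≤ 2.4 d t F_u): upper limit = 2.4·20·16·450 / 1000 = 345.6 kN.
  Edge l_c = 40 − 22/2 = 29 → r_n = 250.6 kN; interior l_c = 80 − 22 = 58 → r_n = 345.6 kN.
  R_n,bearing = 1·250.6 + 2·345.6 = 941.8 kN → 0.75 × 941.8 = 706 kN.
Bolt shear governs: 332 kN.

332 kN (bolt shear governs)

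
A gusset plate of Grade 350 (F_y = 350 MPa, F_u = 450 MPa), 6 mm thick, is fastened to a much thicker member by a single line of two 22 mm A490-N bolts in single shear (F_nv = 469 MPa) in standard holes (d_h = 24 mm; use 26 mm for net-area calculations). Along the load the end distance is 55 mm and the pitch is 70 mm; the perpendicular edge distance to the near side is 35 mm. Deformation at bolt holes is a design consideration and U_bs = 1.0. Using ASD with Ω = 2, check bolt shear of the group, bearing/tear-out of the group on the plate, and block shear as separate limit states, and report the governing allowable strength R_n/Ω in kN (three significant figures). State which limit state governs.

99.4 kN (block shear governs)

Bolt shear: A_b = π·22²/4 = 380.1 mm²; R_n = 469 × 380.1 × 2 × 1 / 1000 = 356.6 kN → 356.6 / 2 = 178 kN.
Bearing: edge l_c = 43, r_n = 139.3 kN; interior l_c = 46, r_n = 142.6 kN; R_n = 139.3 + 1·142.6 = 281.9 kN → 141 kN.
Block shear: A_gv = 750, A_nv = 516, A_nt = 132 mm²; R_n = min(0.6F_uA_nv, 0.6F_yA_gv) + U_bs·F_u·A_nt = 198.7 kN → 99.4 kN.
Block shear governs: 99.4 kN.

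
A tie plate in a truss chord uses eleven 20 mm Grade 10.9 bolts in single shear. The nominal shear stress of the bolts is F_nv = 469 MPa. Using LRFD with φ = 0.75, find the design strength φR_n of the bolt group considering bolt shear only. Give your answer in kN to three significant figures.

1220 kN

A_b = π × 20² / 4 = 314.2 mm².
R_n = F_nv · A_b · n · n_s = 469 × 314.2 × 11 × 1 / 1000 = 1621 kN.
Design strength φR_n = 0.75 × 1621 = 1220 kN.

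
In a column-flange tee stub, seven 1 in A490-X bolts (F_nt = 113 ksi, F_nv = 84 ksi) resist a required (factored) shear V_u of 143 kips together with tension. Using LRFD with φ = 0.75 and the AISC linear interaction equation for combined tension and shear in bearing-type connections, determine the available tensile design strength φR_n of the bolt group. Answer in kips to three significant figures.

A_b = π·1²/4 = 0.7854 in²; f_rv = 143 / (7 × 0.7854) = 26.01 ksi.
F'_nt = 1.3 F_nt − (F_nt / φF_nv) f_rv = 1.3·113 − (113/(0.75·84))·26.01 = 100.2 ksi, capped at F_nt → F'_nt = 100.2 ksi.
R_n = F'_nt · A_b · n = 100.2 × 0.7854 × 7 = 551.1 kips.
Design strength φR_n = 0.75 × 551.1 = 413 kips.

413 kips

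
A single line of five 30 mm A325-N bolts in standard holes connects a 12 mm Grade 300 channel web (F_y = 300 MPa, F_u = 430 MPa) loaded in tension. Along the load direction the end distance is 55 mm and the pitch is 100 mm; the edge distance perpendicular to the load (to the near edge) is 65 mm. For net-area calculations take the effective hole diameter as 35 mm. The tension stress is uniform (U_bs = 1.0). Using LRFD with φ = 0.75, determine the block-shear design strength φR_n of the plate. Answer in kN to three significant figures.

Shear plane L_v = 55 + 4·100 = 455 mm; A_gv = 455 × 12 = 5460 mm².
A_nv = (455 − 4.5·35) × 12 = 3570 mm².
A_nt = (65 − 0.5·35) × 12 = 570 mm².
0.6 F_u A_nv = 921.1 kN; 0.6 F_y A_gv = 982.8 kN → shear rupture governs the shear term.
R_n = 921.1 + 1.0 × 430 × 570 / 1000 = 1166 kN.
Design strength φR_n = 0.75 × 1166 = 875 kN.

875 kN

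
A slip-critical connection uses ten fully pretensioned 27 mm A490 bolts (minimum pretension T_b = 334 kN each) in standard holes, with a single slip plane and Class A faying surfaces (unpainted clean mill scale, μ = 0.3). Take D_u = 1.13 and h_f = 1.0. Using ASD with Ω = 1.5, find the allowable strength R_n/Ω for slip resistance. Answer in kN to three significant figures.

R_n = μ · D_u · h_f · T_b · n_s · n_b = 0.3 × 1.13 × 1.0 × 334 × 1 × 10 = 1132 kN.
Allowable strength R_n/Ω = 1132 / 1.5 = 755 kN.

755 kN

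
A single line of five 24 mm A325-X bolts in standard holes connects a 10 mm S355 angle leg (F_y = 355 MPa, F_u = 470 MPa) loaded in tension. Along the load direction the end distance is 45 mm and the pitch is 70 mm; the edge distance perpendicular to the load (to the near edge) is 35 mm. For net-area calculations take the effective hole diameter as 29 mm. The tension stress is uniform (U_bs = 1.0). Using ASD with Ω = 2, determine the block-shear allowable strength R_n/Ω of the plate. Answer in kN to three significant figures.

322 kN

Shear plane L_v = 45 + 4·70 = 325 mm; A_gv = 325 × 10 = 3250 mm².
A_nv = (325 − 4.5·29) × 10 = 1945 mm².
A_nt = (35 − 0.5·29) × 10 = 205 mm².
0.6 F_u A_nv = 548.5 kN; 0.6 F_y A_gv = 692.2 kN → shear rupture governs the shear term.
R_n = 548.5 + 1.0 × 470 × 205 / 1000 = 644.8 kN.
Allowable strength R_n/Ω = 644.8 / 2 = 322 kN.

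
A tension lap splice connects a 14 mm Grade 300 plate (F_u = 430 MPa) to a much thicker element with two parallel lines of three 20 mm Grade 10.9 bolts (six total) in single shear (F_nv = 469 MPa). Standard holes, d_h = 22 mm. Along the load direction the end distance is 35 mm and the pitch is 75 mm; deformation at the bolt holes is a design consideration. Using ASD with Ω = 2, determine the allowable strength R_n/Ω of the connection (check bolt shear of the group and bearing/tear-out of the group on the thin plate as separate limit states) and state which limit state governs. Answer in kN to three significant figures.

Bolt shear: A_b = π·20²/4 = 314.2 mm²; R_n = 469 × 314.2 × 6 × 1 / 1000 = 884 kN → 884 / 2 = 442 kN.
Bearing (1.2 l_c t F_u ≤ 2.4 d t F_u): upper limit = 2.4·20·14·430 / 1000 = 289 kN.
  Edge l_c = 35 − 22/2 = 24 → r_n = 173.4 kN; interior l_c = 75 − 22 = 53 → r_n = 289 kN.
  R_n,bearing = 2·173.4 + 4·289 = 1503 kN → 1503 / 2 = 751 kN.
Bolt shear governs: 442 kN.

442 kN (bolt shear governs)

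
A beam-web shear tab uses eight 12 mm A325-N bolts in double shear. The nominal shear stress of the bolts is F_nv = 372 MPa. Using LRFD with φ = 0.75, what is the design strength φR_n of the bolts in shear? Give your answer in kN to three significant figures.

505 kN

A_b = π × 12² / 4 = 113.1 mm².
R_n = F_nv · A_b · n · n_s = 372 × 113.1 × 8 × 2 / 1000 = 673.2 kN.
Design strength φR_n = 0.75 × 673.2 = 505 kN.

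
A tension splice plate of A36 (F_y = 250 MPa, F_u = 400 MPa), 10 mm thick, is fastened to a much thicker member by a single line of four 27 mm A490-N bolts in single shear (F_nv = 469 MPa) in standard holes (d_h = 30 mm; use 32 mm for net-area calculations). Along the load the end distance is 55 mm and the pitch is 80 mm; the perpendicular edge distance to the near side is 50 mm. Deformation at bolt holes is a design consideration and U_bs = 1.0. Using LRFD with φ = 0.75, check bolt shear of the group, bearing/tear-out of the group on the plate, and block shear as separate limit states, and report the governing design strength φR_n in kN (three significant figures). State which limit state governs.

431 kN (block shear governs)

Bolt shear: A_b = π·27²/4 = 572.6 mm²; R_n = 469 × 572.6 × 4 × 1 / 1000 = 1074 kN → 0.75 × 1074 = 806 kN.
Bearing: edge l_c = 40, r_n = 192 kN; interior l_c = 50, r_n = 240 kN; R_n = 192 + 3·240 = 912 kN → 684 kN.
Block shear: A_gv = 2950, A_nv = 1830, A_nt = 340 mm²; R_n = min(0.6F_uA_nv, 0.6F_yA_gv) + U_bs·F_u·A_nt = 575.2 kN → 431 kN.
Block shear governs: 431 kN.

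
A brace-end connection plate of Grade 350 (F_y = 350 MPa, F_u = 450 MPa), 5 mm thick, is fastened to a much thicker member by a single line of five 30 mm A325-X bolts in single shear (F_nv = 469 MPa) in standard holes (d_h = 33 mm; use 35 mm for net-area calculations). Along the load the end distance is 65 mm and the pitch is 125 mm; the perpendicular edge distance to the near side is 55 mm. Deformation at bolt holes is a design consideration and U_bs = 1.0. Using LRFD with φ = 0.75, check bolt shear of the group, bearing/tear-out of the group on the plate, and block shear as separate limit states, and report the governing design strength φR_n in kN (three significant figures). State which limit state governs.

476 kN (block shear governs)

Bolt shear: A_b = π·30²/4 = 706.9 mm²; R_n = 469 × 706.9 × 5 × 1 / 1000 = 1658 kN → 0.75 × 1658 = 1240 kN.
Bearing: edge l_c = 48.5, r_n = 130.9 kN; interior l_c = 92, r_n = 162 kN; R_n = 130.9 + 4·162 = 779 kN → 584 kN.
Block shear: A_gv = 2825, A_nv = 2038, A_nt = 187.5 mm²; R_n = min(0.6F_uA_nv, 0.6F_yA_gv) + U_bs·F_u·A_nt = 634.5 kN → 476 kN.
Block shear governs: 476 kN.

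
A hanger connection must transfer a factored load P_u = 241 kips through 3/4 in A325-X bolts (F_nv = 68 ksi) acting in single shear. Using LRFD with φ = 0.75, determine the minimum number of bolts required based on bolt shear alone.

A_b = π·0.75²/4 = 0.4418 in².
Per-bolt design strength φR_n = 0.75 × 68 × 0.4418 × 1 = 22.53 kips.
n ≥ 241 / 22.53 = 10.7 → use 11 bolts.

11 bolts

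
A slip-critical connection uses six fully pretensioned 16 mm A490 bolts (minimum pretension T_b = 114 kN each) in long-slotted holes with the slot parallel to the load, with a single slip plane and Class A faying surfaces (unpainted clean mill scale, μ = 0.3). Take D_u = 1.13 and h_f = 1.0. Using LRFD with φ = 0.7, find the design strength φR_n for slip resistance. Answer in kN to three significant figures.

R_n = μ · D_u · h_f · T_b · n_s · n_b = 0.3 × 1.13 × 1.0 × 114 × 1 × 6 = 231.9 kN.
Design strength φR_n = 0.7 × 231.9 = 162 kN.

162 kN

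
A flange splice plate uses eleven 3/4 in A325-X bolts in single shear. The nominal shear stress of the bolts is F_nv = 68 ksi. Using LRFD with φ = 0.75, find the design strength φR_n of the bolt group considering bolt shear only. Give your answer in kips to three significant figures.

248 kips

A_b = π × 0.75² / 4 = 0.4418 in².
R_n = F_nv · A_b · n · n_s = 68 × 0.4418 × 11 × 1 = 330.5 kips.
Design strength φR_n = 0.75 × 330.5 = 248 kips.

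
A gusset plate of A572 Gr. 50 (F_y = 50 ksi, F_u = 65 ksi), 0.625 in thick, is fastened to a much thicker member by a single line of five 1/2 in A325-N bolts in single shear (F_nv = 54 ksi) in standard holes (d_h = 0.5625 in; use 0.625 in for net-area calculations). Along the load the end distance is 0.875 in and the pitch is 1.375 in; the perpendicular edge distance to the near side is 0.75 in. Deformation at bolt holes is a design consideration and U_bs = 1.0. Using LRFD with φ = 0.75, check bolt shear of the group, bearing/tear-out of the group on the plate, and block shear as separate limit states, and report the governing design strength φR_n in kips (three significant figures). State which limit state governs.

39.8 kips (bolt shear governs)

Bolt shear: A_b = π·0.5²/4 = 0.1963 in²; R_n = 54 × 0.1963 × 5 × 1 = 53.01 kips → 0.75 × 53.01 = 39.8 kips.
Bearing: edge l_c = 0.5938, r_n = 28.95 kips; interior l_c = 0.8125, r_n = 39.61 kips; R_n = 28.95 + 4·39.61 = 187.4 kips → 141 kips.
Block shear: A_gv = 3.984, A_nv = 2.227, A_nt = 0.2734 in²; R_n = min(0.6F_uA_nv, 0.6F_yA_gv) + U_bs·F_u·A_nt = 104.6 kips → 78.5 kips.
Bolt shear governs: 39.8 kips.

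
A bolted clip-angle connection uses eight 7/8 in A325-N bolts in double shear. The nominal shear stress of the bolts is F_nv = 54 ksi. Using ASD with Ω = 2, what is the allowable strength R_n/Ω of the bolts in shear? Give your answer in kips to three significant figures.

A_b = π × 0.875² / 4 = 0.6013 in².
R_n = F_nv · A_b · n · n_s = 54 × 0.6013 × 8 × 2 = 519.5 kips.
Allowable strength R_n/Ω = 519.5 / 2 = 260 kips.

260 kips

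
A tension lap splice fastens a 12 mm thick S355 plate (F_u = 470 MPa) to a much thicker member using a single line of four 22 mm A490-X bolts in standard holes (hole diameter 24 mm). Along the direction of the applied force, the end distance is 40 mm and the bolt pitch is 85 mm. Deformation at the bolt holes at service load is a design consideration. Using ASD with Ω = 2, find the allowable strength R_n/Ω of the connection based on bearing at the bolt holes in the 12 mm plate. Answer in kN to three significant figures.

Per bolt r_n = 1.2 l_c t F_u ≤ 2.4 d t F_u; upper limit = 2.4 × 22 × 12 × 470 / 1000 = 297.8 kN.
Edge bolt: l_c = 40 − 24/2 = 28 mm → 1.2 × 28 × 12 × 470 / 1000 = 189.5 → r_n = 189.5 kN.
Interior bolts: l_c = 85 − 24 = 61 mm → 1.2 × 61 × 12 × 470 / 1000 = 412.8 → r_n = 297.8 kN.
R_n = 1 × 189.5 + 3 × 297.8 = 1083 kN.
Allowable strength R_n/Ω = 1083 / 2 = 541 kN.

541 kN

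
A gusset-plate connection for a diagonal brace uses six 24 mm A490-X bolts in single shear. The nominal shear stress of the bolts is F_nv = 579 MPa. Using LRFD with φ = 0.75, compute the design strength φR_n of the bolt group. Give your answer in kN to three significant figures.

A_b = π × 24² / 4 = 452.4 mm².
R_n = F_nv · A_b · n · n_s = 579 × 452.4 × 6 × 1 / 1000 = 1572 kN.
Design strength φR_n = 0.75 × 1572 = 1180 kN.

1180 kN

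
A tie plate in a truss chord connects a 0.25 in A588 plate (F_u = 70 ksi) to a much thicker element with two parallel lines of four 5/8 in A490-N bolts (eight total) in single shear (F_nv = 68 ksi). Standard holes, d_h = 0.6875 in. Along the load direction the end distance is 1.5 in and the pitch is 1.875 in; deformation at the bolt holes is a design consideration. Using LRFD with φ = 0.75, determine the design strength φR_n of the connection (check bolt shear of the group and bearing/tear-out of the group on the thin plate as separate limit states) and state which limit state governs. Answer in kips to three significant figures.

Bolt shear: A_b = π·0.625²/4 = 0.3068 in²; R_n = 68 × 0.3068 × 8 × 1 = 166.9 kips → 0.75 × 166.9 = 125 kips.
Bearing (1.2 l_c t F_u ≤ 2.4 d t F_u): upper limit = 2.4·0.625·0.25·70 = 26.25 kips.
  Edge l_c = 1.5 − 0.6875/2 = 1.156 → r_n = 24.28 kips; interior l_c = 1.875 − 0.6875 = 1.188 → r_n = 24.94 kips.
  R_n,bearing = 2·24.28 + 6·24.94 = 198.2 kips → 0.75 × 198.2 = 149 kips.
Bolt shear governs: 125 kips.

125 kips (bolt shear governs)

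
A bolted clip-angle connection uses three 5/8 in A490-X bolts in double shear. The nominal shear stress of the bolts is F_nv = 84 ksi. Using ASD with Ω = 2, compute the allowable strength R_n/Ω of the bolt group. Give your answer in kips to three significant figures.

A_b = π × 0.625² / 4 = 0.3068 in².
R_n = F_nv · A_b · n · n_s = 84 × 0.3068 × 3 × 2 = 154.6 kips.
Allowable strength R_n/Ω = 154.6 / 2 = 77.3 kips.

77.3 kips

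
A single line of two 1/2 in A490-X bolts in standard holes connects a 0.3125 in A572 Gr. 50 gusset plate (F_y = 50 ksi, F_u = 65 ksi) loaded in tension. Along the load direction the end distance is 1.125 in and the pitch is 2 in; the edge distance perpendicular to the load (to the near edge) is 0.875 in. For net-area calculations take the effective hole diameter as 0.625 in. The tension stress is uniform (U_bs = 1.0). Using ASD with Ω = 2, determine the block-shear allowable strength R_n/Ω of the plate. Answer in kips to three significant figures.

19 kips

Shear plane L_v = 1.125 + 1·2 = 3.125 in; A_gv = 3.125 × 0.3125 = 0.9766 in².
A_nv = (3.125 − 1.5·0.625) × 0.3125 = 0.6836 in².
A_nt = (0.875 − 0.5·0.625) × 0.3125 = 0.1758 in².
0.6 F_u A_nv = 26.66 kips; 0.6 F_y A_gv = 29.3 kips → shear rupture governs the shear term.
R_n = 26.66 + 1.0 × 65 × 0.1758 = 38.09 kips.
Allowable strength R_n/Ω = 38.09 / 2 = 19 kips.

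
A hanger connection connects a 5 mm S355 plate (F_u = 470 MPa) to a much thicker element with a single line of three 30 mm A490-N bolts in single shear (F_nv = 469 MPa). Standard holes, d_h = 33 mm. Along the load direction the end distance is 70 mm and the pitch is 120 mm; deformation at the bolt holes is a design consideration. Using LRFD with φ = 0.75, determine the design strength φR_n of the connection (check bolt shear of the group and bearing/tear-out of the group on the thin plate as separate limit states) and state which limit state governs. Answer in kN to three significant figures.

Bolt shear: A_b = π·30²/4 = 706.9 mm²; R_n = 469 × 706.9 × 3 × 1 / 1000 = 994.5 kN → 0.75 × 994.5 = 746 kN.
Bearing (1.2 l_c t F_u ≤ 2.4 d t F_u): upper limit = 2.4·30·5·470 / 1000 = 169.2 kN.
  Edge l_c = 70 − 33/2 = 53.5 → r_n = 150.9 kN; interior l_c = 120 − 33 = 87 → r_n = 169.2 kN.
  R_n,bearing = 1·150.9 + 2·169.2 = 489.3 kN → 0.75 × 489.3 = 367 kN.
Bearing governs: 367 kN.

367 kN (bearing governs)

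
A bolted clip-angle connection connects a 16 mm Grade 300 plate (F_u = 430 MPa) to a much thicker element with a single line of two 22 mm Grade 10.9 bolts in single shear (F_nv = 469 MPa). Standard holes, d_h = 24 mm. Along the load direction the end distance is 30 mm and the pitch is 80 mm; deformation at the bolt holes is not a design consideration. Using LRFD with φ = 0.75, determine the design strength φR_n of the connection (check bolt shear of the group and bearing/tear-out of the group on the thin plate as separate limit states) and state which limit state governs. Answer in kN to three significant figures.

267 kN (bolt shear governs)

Bolt shear: A_b = π·22²/4 = 380.1 mm²; R_n = 469 × 380.1 × 2 × 1 / 1000 = 356.6 kN → 0.75 × 356.6 = 267 kN.
Bearing (1.5 l_c t F_u ≤ 3.0 d t F_u): upper limit = 3.0·22·16·430 / 1000 = 454.1 kN.
  Edge l_c = 30 − 24/2 = 18 → r_n = 185.8 kN; interior l_c = 80 − 24 = 56 → r_n = 454.1 kN.
  R_n,bearing = 1·185.8 + 1·454.1 = 639.8 kN → 0.75 × 639.8 = 480 kN.
Bolt shear governs: 267 kN.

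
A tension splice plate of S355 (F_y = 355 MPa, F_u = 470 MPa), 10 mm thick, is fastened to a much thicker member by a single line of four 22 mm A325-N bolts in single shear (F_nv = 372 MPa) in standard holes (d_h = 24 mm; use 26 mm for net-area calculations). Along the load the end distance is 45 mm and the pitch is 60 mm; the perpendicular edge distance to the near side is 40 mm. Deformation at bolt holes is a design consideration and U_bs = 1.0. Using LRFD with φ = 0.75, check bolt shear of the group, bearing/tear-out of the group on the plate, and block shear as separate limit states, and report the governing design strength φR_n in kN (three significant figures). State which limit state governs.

379 kN (block shear governs)

Bolt shear: A_b = π·22²/4 = 380.1 mm²; R_n = 372 × 380.1 × 4 × 1 / 1000 = 565.6 kN → 0.75 × 565.6 = 424 kN.
Bearing: edge l_c = 33, r_n = 186.1 kN; interior l_c = 36, r_n = 203 kN; R_n = 186.1 + 3·203 = 795.2 kN → 596 kN.
Block shear: A_gv = 2250, A_nv = 1340, A_nt = 270 mm²; R_n = min(0.6F_uA_nv, 0.6F_yA_gv) + U_bs·F_u·A_nt = 504.8 kN → 379 kN.
Block shear governs: 379 kN.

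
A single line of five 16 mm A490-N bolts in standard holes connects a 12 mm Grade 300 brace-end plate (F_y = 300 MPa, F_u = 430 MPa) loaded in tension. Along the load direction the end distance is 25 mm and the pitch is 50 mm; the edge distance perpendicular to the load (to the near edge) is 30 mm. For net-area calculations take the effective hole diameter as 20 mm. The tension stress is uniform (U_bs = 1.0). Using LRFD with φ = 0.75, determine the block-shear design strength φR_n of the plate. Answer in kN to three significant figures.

Shear plane L_v = 25 + 4·50 = 225 mm; A_gv = 225 × 12 = 2700 mm².
A_nv = (225 − 4.5·20) × 12 = 1620 mm².
A_nt = (30 − 0.5·20) × 12 = 240 mm².
0.6 F_u A_nv = 418 kN; 0.6 F_y A_gv = 486 kN → shear rupture governs the shear term.
R_n = 418 + 1.0 × 430 × 240 / 1000 = 521.2 kN.
Design strength φR_n = 0.75 × 521.2 = 391 kN.

391 kN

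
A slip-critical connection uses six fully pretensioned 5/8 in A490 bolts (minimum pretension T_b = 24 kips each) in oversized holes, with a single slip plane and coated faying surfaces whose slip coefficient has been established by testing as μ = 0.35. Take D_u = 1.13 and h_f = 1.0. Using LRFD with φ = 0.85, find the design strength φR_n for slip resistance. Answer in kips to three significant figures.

48.4 kips

R_n = μ · D_u · h_f · T_b · n_s · n_b = 0.35 × 1.13 × 1.0 × 24 × 1 × 6 = 56.95 kips.
Design strength φR_n = 0.85 × 56.95 = 48.4 kips.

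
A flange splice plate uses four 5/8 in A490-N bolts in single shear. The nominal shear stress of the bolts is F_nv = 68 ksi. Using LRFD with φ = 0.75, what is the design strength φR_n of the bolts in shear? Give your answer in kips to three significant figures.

A_b = π × 0.625² / 4 = 0.3068 in².
R_n = F_nv · A_b · n · n_s = 68 × 0.3068 × 4 × 1 = 83.45 kips.
Design strength φR_n = 0.75 × 83.45 = 62.6 kips.

62.6 kips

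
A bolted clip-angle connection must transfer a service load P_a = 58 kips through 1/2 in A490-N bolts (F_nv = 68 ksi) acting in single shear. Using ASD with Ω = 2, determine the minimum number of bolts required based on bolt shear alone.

A_b = π·0.5²/4 = 0.1963 in².
Per-bolt allowable strength R_n/Ω = 68 × 0.1963 × 1 / 2 = 6.676 kips.
n ≥ 58 / 6.676 = 8.688 → use 9 bolts.

9 bolts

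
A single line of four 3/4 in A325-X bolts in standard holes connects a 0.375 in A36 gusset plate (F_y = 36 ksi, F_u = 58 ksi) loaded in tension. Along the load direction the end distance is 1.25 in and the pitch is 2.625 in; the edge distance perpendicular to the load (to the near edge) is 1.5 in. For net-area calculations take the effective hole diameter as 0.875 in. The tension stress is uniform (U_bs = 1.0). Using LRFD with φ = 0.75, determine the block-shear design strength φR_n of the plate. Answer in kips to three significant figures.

Shear plane L_v = 1.25 + 3·2.625 = 9.125 in; A_gv = 9.125 × 0.375 = 3.422 in².
A_nv = (9.125 − 3.5·0.875) × 0.375 = 2.273 in².
A_nt = (1.5 − 0.5·0.875) × 0.375 = 0.3984 in².
0.6 F_u A_nv = 79.12 kips; 0.6 F_y A_gv = 73.91 kips → shear yielding governs the shear term.
R_n = 73.91 + 1.0 × 58 × 0.3984 = 97.02 kips.
Design strength φR_n = 0.75 × 97.02 = 72.8 kips.

72.8 kips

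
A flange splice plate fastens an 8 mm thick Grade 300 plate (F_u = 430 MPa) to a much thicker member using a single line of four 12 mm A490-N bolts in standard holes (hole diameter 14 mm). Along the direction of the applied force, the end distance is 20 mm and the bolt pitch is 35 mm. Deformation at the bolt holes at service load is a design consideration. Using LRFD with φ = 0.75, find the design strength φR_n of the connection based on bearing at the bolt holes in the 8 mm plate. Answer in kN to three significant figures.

Per bolt r_n = 1.2 l_c t F_u ≤ 2.4 d t F_u; upper limit = 2.4 × 12 × 8 × 430 / 1000 = 99.07 kN.
Edge bolt: l_c = 20 − 14/2 = 13 mm → 1.2 × 13 × 8 × 430 / 1000 = 53.66 → r_n = 53.66 kN.
Interior bolts: l_c = 35 − 14 = 21 mm → 1.2 × 21 × 8 × 430 / 1000 = 86.69 → r_n = 86.69 kN.
R_n = 1 × 53.66 + 3 × 86.69 = 313.7 kN.
Design strength φR_n = 0.75 × 313.7 = 235 kN.

235 kN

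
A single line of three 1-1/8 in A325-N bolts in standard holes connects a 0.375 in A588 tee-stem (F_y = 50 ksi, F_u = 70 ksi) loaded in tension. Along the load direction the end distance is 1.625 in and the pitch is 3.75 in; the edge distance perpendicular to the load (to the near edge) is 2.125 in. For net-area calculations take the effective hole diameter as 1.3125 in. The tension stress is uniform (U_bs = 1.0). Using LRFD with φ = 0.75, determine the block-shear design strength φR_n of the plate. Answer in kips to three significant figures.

Shear plane L_v = 1.625 + 2·3.75 = 9.125 in; A_gv = 9.125 × 0.375 = 3.422 in².
A_nv = (9.125 − 2.5·1.3125) × 0.375 = 2.191 in².
A_nt = (2.125 − 0.5·1.3125) × 0.375 = 0.5508 in².
0.6 F_u A_nv = 92.04 kips; 0.6 F_y A_gv = 102.7 kips → shear rupture governs the shear term.
R_n = 92.04 + 1.0 × 70 × 0.5508 = 130.6 kips.
Design strength φR_n = 0.75 × 130.6 = 97.9 kips.

97.9 kips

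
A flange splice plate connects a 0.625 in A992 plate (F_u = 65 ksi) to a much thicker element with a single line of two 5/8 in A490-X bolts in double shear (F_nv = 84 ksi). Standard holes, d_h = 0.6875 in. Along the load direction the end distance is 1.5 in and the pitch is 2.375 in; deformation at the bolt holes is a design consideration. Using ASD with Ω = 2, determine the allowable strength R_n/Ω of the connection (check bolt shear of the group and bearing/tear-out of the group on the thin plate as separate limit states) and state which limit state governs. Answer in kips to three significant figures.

Bolt shear: A_b = π·0.625²/4 = 0.3068 in²; R_n = 84 × 0.3068 × 2 × 2 = 103.1 kips → 103.1 / 2 = 51.5 kips.
Bearing (1.2 l_c t F_u ≤ 2.4 d t F_u): upper limit = 2.4·0.625·0.625·65 = 60.94 kips.
  Edge l_c = 1.5 − 0.6875/2 = 1.156 → r_n = 56.37 kips; interior l_c = 2.375 − 0.6875 = 1.688 → r_n = 60.94 kips.
  R_n,bearing = 1·56.37 + 1·60.94 = 117.3 kips → 117.3 / 2 = 58.7 kips.
Bolt shear governs: 51.5 kips.

51.5 kips (bolt shear governs)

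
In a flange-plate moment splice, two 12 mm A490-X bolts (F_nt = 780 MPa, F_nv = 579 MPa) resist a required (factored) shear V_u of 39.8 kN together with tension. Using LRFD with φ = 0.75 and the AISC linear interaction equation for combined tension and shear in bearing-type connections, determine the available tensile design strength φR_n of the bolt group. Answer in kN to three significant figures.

118 kN

A_b = π·12²/4 = 113.1 mm²; f_rv = 39.8 × 1000 / (2 × 113.1) = 176 MPa.
F'_nt = 1.3 F_nt − (F_nt / φF_nv) f_rv = 1.3·780 − (780/(0.75·579))·176 = 698 MPa, capped at F_nt → F'_nt = 698 MPa.
R_n = F'_nt · A_b · n = 698 × 113.1 × 2 / 1000 = 157.9 kN.
Design strength φR_n = 0.75 × 157.9 = 118 kN.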